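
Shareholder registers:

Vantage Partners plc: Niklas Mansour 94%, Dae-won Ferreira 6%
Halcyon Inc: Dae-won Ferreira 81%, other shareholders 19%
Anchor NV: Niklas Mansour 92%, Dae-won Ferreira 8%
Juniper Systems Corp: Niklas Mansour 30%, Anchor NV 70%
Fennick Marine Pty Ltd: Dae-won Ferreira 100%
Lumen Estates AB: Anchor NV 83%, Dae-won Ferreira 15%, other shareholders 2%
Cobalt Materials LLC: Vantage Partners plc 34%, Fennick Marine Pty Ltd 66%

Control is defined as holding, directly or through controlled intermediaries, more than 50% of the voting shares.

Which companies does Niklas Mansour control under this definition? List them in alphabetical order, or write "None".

Niklas holds 94% of Vantage, so Niklas controls Vantage.
Niklas holds 92% of Anchor, so Niklas controls Anchor.
Niklas and Anchor together hold 30% + 70% = 100% of Juniper, so Niklas controls Juniper.
Anchor holds 83% of Lumen, so Niklas controls Lumen.
No other company's threshold is met.

Anchor NV, Juniper Systems Corp, Lumen Estates AB, Vantage Partners plc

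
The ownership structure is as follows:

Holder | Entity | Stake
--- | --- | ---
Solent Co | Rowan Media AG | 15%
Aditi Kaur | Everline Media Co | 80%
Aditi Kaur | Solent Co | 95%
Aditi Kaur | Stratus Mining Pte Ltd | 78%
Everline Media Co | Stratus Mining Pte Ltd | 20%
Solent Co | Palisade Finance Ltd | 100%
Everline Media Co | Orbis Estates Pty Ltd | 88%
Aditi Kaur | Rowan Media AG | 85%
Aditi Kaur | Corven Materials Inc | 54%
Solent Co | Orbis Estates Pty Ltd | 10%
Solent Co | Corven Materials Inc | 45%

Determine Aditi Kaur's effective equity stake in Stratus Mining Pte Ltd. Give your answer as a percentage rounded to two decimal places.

Aditi reaches Stratus along 2 paths.
Direct stake: 78% = 78%.
Via Everline: 80% × 20% = 16%.
Total: 78% + 16% = 94%.
Rounded: 94.00%.

94.00%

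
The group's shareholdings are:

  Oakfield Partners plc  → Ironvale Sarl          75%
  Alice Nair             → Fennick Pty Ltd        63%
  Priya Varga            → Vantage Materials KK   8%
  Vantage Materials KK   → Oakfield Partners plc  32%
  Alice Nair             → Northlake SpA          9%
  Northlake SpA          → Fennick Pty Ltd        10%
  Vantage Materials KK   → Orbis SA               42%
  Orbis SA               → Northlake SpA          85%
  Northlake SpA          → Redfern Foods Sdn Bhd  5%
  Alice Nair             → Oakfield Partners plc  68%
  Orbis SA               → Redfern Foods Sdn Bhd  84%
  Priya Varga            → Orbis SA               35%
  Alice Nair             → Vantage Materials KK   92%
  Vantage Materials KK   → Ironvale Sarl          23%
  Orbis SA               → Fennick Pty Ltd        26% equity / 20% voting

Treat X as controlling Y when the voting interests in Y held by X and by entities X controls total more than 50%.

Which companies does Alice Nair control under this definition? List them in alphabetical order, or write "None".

Alice holds 92% of Vantage, so Alice controls Vantage.
Vantage and Alice together hold 32% + 68% = 100% of Oakfield, so Alice controls Oakfield.
Vantage and Oakfield together hold 23% + 75% = 98% of Ironvale, so Alice controls Ironvale.
Alice holds 63% of Fennick, so Alice controls Fennick.
No other company's threshold is met.

Fennick Pty Ltd, Ironvale Sarl, Oakfield Partners plc, Vantage Materials KK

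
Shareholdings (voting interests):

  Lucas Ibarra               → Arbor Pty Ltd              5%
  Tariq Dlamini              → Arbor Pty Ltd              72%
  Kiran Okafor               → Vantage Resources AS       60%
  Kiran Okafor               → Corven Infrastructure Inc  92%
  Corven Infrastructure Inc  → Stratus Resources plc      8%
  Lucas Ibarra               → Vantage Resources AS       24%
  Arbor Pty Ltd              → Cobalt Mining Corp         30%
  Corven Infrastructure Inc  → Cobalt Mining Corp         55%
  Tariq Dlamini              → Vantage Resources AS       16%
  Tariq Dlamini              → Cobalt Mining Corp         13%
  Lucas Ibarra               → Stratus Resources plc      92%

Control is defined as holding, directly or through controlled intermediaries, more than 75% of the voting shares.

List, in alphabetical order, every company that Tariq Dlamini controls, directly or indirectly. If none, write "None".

None

Tariq's largest direct stake is 72% in Arbor, which does not meet the threshold.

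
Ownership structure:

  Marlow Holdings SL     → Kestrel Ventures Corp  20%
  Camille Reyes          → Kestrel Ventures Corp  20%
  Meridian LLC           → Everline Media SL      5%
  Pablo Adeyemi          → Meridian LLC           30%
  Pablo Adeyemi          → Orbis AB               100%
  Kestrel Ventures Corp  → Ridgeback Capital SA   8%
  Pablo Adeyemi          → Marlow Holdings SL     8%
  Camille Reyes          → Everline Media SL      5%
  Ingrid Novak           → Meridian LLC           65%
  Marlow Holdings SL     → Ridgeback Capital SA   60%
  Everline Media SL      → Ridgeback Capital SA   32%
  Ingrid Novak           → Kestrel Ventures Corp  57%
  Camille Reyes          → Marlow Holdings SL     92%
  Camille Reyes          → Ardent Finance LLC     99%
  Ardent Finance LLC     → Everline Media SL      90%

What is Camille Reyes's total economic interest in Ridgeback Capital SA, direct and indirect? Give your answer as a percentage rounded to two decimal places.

Camille reaches Ridgeback along 5 paths.
Via Marlow: 92% × 60% = 55.2%.
Via Ardent → Everline: 99% × 90% × 32% = 28.512%.
Via Everline: 5% × 32% = 1.6%.
Via Marlow → Kestrel: 92% × 20% × 8% = 1.472%.
Via Kestrel: 20% × 8% = 1.6%.
Total: 55.2% + 28.512% + 1.6% + 1.472% + 1.6% = 88.384%.
Rounded: 88.38%.

88.38%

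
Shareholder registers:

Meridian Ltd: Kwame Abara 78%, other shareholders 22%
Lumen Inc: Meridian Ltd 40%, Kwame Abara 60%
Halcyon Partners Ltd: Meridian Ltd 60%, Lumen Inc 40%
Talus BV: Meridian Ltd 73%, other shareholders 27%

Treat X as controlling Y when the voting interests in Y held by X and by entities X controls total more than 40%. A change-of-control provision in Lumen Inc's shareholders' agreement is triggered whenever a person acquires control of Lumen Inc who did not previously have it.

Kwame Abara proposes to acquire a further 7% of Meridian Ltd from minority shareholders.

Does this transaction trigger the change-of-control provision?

No

The purchase changes only Kwame's holdings, so Kwame is the only person who could newly come to control Lumen.
Kwame holds 78% of Meridian, so Kwame controls Meridian.
Meridian and Kwame together hold 40% + 60% = 100% of Lumen, so Kwame controls Lumen.
So Kwame already controls Lumen before the transaction.
After the purchase, Kwame's direct stake in Meridian rises to 78% + 7% = 85%.
Kwame controlled Lumen already, so this is not a new person acquiring control; every other person's position is unchanged or reduced.
No new person acquires control, so the clause is not triggered.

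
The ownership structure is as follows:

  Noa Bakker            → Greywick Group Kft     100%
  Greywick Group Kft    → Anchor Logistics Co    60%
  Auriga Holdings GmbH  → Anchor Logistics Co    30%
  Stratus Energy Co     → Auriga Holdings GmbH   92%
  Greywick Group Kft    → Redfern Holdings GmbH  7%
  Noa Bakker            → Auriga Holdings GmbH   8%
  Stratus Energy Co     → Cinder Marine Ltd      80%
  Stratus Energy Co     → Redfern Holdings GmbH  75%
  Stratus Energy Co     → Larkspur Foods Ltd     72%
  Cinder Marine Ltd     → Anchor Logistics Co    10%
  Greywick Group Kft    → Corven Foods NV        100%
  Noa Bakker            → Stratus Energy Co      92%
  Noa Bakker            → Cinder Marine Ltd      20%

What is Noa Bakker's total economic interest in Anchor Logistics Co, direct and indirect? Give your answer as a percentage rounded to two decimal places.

97.15%

Noa reaches Anchor along 5 paths.
Via Stratus → Cinder: 92% × 80% × 10% = 7.36%.
Via Cinder: 20% × 10% = 2%.
Via Greywick: 100% × 60% = 60%.
Via Stratus → Auriga: 92% × 92% × 30% = 25.392%.
Via Auriga: 8% × 30% = 2.4%.
Total: 7.36% + 2% + 60% + 25.392% + 2.4% = 97.152%.
Rounded: 97.15%.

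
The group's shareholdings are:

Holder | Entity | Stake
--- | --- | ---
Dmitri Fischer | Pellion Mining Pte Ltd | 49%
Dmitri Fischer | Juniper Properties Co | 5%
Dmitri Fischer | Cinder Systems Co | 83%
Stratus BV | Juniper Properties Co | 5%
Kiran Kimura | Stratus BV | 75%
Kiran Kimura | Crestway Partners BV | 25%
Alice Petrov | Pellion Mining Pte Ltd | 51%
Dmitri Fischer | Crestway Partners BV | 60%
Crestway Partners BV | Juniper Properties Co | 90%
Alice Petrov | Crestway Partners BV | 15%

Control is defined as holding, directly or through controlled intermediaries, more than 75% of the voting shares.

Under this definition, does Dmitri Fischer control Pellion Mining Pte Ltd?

Dmitri holds 83% of Cinder, so Dmitri controls Cinder.
In Pellion, Dmitri's side holds only 49%, not > 75%.
So Dmitri does not control Pellion.

No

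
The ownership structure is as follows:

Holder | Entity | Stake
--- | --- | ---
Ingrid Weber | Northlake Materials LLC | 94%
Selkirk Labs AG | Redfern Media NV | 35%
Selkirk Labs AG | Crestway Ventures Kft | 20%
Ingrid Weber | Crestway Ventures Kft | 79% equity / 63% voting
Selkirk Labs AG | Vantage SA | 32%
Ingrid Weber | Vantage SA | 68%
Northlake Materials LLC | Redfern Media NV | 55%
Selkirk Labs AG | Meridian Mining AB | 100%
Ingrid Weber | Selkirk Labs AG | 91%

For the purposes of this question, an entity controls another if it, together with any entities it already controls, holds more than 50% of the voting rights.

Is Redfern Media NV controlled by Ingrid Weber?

Yes

Ingrid holds 94% of Northlake, so Ingrid controls Northlake.
Ingrid holds 91% of Selkirk, so Ingrid controls Selkirk.
Northlake and Selkirk together hold 55% + 35% = 90% of Redfern, so Ingrid controls Redfern.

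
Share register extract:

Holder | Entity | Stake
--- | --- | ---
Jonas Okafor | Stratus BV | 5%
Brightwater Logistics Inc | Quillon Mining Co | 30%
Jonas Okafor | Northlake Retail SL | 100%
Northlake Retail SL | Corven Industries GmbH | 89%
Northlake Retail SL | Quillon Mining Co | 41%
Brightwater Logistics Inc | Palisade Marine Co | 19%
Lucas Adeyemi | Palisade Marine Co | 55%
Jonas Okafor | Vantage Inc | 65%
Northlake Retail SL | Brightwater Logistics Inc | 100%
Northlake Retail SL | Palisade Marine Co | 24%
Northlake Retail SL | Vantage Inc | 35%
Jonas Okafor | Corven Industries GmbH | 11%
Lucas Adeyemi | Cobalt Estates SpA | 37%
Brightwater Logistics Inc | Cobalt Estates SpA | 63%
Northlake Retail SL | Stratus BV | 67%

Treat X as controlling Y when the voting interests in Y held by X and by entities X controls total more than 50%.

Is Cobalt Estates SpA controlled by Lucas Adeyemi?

No

Lucas holds 55% of Palisade, so Lucas controls Palisade.
In Cobalt, Lucas's side holds only 37%, not > 50%.
So Lucas does not control Cobalt.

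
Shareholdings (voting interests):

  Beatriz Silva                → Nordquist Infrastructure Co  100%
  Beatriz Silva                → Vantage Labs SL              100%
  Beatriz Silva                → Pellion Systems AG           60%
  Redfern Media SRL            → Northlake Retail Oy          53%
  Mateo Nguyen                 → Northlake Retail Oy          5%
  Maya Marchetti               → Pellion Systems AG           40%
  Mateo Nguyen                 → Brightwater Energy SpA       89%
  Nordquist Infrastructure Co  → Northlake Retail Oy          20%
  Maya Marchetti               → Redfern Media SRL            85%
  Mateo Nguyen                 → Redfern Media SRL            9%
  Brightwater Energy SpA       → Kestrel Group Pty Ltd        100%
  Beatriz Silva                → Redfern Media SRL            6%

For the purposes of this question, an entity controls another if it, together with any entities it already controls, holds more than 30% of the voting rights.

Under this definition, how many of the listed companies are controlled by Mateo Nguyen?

2

Mateo holds 89% of Brightwater, so Mateo controls Brightwater.
Brightwater holds 100% of Kestrel, so Mateo controls Kestrel.
No other company's threshold is met.
Mateo controls 2 companies.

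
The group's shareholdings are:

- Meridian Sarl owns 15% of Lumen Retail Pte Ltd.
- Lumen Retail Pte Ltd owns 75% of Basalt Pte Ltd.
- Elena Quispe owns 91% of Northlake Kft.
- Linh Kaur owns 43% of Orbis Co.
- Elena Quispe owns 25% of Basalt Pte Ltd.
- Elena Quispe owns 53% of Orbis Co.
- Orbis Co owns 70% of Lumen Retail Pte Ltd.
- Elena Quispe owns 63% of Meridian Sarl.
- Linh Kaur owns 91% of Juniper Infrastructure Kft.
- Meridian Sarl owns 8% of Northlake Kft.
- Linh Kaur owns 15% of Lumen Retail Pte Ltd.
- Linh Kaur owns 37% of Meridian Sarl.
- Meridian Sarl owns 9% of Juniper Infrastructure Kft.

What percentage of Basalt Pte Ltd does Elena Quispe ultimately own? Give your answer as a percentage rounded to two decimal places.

Elena reaches Basalt along 3 paths.
Direct stake: 25% = 25%.
Via Orbis → Lumen: 53% × 70% × 75% = 27.825%.
Via Meridian → Lumen: 63% × 15% × 75% = 7.0875%.
Total: 25% + 27.825% + 7.0875% = 59.9125%.
Rounded: 59.91%.

59.91%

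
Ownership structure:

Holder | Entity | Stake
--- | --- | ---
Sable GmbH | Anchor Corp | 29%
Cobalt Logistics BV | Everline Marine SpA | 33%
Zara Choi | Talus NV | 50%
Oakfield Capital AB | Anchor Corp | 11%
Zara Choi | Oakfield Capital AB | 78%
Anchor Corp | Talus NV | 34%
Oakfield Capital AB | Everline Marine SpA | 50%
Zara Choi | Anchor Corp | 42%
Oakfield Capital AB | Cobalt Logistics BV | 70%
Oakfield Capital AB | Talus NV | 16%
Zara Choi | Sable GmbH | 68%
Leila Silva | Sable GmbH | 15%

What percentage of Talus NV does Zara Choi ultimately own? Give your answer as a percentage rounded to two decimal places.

Zara reaches Talus along 5 paths.
Direct stake: 50% = 50%.
Via Anchor: 42% × 34% = 14.28%.
Via Sable → Anchor: 68% × 29% × 34% = 6.7048%.
Via Oakfield → Anchor: 78% × 11% × 34% = 2.9172%.
Via Oakfield: 78% × 16% = 12.48%.
Total: 50% + 14.28% + 6.7048% + 2.9172% + 12.48% = 86.382%.
Rounded: 86.38%.

86.38%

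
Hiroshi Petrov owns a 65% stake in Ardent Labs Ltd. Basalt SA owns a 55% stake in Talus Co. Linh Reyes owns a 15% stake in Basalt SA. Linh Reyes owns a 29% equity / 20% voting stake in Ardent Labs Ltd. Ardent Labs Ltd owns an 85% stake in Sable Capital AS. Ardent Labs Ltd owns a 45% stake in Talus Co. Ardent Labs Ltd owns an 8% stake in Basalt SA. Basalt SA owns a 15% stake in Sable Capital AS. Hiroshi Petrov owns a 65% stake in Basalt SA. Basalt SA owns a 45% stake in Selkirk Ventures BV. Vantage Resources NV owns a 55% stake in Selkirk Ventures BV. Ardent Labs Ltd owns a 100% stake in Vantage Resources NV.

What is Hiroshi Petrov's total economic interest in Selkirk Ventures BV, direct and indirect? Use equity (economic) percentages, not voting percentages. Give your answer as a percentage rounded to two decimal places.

Hiroshi reaches Selkirk along 3 paths.
Via Ardent → Vantage: 65% × 100% × 55% = 35.75%.
Via Ardent → Basalt: 65% × 8% × 45% = 2.34%.
Via Basalt: 65% × 45% = 29.25%.
Total: 35.75% + 2.34% + 29.25% = 67.34%.

67.34%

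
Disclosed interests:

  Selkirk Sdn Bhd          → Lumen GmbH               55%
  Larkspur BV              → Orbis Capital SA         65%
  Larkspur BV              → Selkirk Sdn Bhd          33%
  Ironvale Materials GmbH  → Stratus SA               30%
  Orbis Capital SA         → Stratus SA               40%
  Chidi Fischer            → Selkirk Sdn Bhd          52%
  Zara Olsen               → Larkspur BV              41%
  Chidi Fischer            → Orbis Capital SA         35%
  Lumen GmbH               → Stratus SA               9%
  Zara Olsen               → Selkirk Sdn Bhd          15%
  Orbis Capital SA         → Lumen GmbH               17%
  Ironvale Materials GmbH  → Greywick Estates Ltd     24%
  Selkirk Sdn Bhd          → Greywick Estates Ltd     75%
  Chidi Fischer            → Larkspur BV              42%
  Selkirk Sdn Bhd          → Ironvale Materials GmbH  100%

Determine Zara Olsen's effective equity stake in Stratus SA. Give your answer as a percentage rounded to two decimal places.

Zara reaches Stratus along 6 paths.
Via Larkspur → Selkirk → Ironvale: 41% × 33% × 100% × 30% = 4.059%.
Via Selkirk → Ironvale: 15% × 100% × 30% = 4.5%.
Via Larkspur → Orbis → Lumen: 41% × 65% × 17% × 9% = 0.407745%.
Via Larkspur → Selkirk → Lumen: 41% × 33% × 55% × 9% = 0.669735%.
Via Selkirk → Lumen: 15% × 55% × 9% = 0.7425%.
Via Larkspur → Orbis: 41% × 65% × 40% = 10.66%.
Total: 4.059% + 4.5% + 0.407745% + 0.669735% + 0.7425% + 10.66% = 21.03898%.
Rounded: 21.04%.

21.04%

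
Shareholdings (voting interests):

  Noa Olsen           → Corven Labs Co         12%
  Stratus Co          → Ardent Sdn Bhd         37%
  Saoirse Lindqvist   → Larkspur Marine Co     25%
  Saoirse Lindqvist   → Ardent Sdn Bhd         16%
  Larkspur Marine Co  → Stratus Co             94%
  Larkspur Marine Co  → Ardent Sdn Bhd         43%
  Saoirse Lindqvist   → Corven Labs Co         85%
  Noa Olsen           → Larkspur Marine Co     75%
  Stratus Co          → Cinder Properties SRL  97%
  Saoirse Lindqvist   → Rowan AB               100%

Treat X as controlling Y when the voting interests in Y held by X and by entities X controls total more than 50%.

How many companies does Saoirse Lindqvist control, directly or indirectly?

Saoirse holds 85% of Corven, so Saoirse controls Corven.
Saoirse holds 100% of Rowan, so Saoirse controls Rowan.
No other company's threshold is met.
Saoirse controls 2 companies.

2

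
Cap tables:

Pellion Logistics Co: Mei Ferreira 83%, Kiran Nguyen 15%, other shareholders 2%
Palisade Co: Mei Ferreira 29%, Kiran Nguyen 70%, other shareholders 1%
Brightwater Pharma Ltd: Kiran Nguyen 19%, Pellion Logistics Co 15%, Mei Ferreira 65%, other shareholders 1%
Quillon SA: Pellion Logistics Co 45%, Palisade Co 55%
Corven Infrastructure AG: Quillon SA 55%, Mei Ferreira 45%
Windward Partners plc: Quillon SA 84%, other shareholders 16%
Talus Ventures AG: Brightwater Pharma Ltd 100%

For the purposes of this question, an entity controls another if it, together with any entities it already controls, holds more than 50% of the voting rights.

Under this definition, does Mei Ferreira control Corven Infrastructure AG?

Mei holds 83% of Pellion, so Mei controls Pellion.
Pellion and Mei together hold 15% + 65% = 80% of Brightwater, so Mei controls Brightwater.
Brightwater holds 100% of Talus, so Mei controls Talus.
In Corven, Mei's side holds only 45%, not > 50%.
So Mei does not control Corven.

No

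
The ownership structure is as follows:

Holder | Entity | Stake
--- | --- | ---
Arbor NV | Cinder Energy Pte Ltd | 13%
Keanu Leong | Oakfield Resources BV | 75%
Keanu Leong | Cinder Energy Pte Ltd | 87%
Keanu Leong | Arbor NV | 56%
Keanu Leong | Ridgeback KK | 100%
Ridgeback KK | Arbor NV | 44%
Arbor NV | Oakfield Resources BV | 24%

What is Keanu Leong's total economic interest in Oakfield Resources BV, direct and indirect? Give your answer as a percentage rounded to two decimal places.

99.00%

Keanu reaches Oakfield along 3 paths.
Via Arbor: 56% × 24% = 13.44%.
Via Ridgeback → Arbor: 100% × 44% × 24% = 10.56%.
Direct stake: 75% = 75%.
Total: 13.44% + 10.56% + 75% = 99%.
Rounded: 99.00%.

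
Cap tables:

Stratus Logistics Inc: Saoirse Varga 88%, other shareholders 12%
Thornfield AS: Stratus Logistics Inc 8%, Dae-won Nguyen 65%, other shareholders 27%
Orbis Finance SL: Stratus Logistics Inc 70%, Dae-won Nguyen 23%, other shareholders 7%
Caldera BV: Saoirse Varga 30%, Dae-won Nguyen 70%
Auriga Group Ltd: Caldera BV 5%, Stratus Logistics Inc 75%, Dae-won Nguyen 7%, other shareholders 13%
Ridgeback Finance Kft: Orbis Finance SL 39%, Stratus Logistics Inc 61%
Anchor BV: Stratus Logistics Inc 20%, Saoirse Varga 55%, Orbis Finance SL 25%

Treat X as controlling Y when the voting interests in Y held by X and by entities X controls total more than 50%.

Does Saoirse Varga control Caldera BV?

Saoirse holds 88% of Stratus, so Saoirse controls Stratus.
Stratus holds 70% of Orbis, so Saoirse controls Orbis.
Stratus holds 75% of Auriga, so Saoirse controls Auriga.
Orbis and Stratus together hold 39% + 61% = 100% of Ridgeback, so Saoirse controls Ridgeback.
Stratus and Saoirse and Orbis together hold 20% + 55% + 25% = 100% of Anchor, so Saoirse controls Anchor.
In Caldera, Saoirse's side holds only 30%, not > 50%.
So Saoirse does not control Caldera.

No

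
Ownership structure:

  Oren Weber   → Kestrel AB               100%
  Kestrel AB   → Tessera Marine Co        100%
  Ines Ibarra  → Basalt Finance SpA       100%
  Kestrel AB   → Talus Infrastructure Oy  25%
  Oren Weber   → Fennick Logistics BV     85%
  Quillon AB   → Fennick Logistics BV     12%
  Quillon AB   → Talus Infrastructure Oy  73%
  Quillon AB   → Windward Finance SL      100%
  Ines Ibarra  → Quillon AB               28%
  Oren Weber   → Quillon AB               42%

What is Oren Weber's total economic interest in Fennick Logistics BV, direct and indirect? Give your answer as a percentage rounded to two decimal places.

Oren reaches Fennick along 2 paths.
Direct stake: 85% = 85%.
Via Quillon: 42% × 12% = 5.04%.
Total: 85% + 5.04% = 90.04%.

90.04%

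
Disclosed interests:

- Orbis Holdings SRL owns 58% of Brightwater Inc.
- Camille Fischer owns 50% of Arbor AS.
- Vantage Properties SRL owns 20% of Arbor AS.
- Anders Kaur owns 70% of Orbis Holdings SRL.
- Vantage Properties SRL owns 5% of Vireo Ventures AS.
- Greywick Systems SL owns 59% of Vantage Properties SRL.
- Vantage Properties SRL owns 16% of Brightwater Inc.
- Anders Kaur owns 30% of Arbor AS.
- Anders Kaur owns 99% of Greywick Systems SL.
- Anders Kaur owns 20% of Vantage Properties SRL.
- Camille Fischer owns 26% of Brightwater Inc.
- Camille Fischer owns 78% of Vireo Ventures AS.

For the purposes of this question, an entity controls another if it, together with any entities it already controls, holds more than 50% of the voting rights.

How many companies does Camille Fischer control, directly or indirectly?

Camille holds 78% of Vireo, so Camille controls Vireo.
No other company's threshold is met.
Camille controls 1 company.

1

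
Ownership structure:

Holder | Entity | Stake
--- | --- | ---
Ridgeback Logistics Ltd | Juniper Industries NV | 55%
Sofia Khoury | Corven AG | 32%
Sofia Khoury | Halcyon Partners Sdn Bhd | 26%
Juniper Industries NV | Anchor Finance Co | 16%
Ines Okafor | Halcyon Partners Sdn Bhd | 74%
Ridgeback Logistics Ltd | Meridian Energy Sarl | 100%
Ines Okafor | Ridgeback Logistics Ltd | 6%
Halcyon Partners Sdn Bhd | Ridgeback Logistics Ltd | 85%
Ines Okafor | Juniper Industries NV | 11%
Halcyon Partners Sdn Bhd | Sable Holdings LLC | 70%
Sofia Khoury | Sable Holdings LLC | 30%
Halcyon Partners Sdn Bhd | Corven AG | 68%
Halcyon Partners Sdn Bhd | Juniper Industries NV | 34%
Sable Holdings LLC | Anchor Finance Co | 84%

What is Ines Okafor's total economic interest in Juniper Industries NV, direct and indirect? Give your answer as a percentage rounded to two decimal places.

Ines reaches Juniper along 4 paths.
Direct stake: 11% = 11%.
Via Ridgeback: 6% × 55% = 3.3%.
Via Halcyon → Ridgeback: 74% × 85% × 55% = 34.595%.
Via Halcyon: 74% × 34% = 25.16%.
Total: 11% + 3.3% + 34.595% + 25.16% = 74.055%.
Rounded: 74.06%.

74.06%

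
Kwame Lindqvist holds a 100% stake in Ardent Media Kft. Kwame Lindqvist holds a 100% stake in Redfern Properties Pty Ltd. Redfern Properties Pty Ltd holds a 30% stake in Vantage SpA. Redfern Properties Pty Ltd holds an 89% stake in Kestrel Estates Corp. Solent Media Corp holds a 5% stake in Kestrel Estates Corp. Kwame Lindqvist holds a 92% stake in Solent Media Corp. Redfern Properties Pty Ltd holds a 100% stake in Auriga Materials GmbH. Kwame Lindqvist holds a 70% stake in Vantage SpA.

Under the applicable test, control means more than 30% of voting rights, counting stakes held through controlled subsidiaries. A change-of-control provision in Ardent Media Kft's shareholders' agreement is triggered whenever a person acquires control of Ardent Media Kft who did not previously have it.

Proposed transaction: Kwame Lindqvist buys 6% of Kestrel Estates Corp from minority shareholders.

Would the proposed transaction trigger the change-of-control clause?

No

The purchase changes only Kwame's holdings, so Kwame is the only person who could newly come to control Ardent.
Kwame holds 100% of Ardent, so Kwame controls Ardent.
So Kwame already controls Ardent before the transaction.
After the purchase, Kwame holds 6% of Kestrel directly.
Kwame controlled Ardent already, so this is not a new person acquiring control; every other person's position is unchanged or reduced.
No new person acquires control, so the clause is not triggered.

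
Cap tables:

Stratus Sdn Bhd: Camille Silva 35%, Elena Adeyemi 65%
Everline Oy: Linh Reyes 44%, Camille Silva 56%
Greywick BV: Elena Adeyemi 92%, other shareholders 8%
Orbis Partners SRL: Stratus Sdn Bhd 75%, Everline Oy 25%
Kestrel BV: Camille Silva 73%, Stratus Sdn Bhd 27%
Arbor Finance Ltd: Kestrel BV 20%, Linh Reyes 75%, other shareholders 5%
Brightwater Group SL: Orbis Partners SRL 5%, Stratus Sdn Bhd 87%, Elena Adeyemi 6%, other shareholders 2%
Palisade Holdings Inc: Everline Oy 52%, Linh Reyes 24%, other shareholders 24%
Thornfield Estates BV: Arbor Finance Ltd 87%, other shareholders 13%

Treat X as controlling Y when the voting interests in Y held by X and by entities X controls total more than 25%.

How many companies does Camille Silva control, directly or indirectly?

6

Camille holds 35% of Stratus, so Camille controls Stratus.
Camille holds 56% of Everline, so Camille controls Everline.
Stratus and Everline together hold 75% + 25% = 100% of Orbis, so Camille controls Orbis.
Camille and Stratus together hold 73% + 27% = 100% of Kestrel, so Camille controls Kestrel.
Orbis and Stratus together hold 5% + 87% = 92% of Brightwater, so Camille controls Brightwater.
Everline holds 52% of Palisade, so Camille controls Palisade.
No other company's threshold is met.
Camille controls 6 companies.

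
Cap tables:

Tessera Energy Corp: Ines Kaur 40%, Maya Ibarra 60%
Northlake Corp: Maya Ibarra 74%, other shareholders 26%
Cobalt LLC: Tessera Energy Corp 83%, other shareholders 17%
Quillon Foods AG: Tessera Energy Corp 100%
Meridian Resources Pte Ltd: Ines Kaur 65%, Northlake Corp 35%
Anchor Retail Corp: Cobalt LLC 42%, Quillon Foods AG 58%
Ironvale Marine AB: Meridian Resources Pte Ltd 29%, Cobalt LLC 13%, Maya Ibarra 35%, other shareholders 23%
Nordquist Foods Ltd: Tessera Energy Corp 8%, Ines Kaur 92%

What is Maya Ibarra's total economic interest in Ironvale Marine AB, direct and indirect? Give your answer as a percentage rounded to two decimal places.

Maya reaches Ironvale along 3 paths.
Via Northlake → Meridian: 74% × 35% × 29% = 7.511%.
Via Tessera → Cobalt: 60% × 83% × 13% = 6.474%.
Direct stake: 35% = 35%.
Total: 7.511% + 6.474% + 35% = 48.985%.
Rounded: 48.99%.

48.99%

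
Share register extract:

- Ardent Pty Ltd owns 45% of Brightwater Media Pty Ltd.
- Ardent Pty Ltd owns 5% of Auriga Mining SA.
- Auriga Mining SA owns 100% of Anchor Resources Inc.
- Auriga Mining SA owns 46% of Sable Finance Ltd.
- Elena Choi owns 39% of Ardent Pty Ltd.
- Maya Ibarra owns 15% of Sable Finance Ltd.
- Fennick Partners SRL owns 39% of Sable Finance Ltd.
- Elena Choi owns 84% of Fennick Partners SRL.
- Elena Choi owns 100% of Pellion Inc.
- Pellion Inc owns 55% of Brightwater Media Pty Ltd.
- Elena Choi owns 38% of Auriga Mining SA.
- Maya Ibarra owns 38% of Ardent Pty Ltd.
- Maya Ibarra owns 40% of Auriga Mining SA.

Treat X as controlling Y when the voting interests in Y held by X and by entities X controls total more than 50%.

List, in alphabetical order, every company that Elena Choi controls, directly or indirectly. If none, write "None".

Elena holds 100% of Pellion, so Elena controls Pellion.
Elena holds 84% of Fennick, so Elena controls Fennick.
Pellion holds 55% of Brightwater, so Elena controls Brightwater.
No other company's threshold is met.

Brightwater Media Pty Ltd, Fennick Partners SRL, Pellion Inc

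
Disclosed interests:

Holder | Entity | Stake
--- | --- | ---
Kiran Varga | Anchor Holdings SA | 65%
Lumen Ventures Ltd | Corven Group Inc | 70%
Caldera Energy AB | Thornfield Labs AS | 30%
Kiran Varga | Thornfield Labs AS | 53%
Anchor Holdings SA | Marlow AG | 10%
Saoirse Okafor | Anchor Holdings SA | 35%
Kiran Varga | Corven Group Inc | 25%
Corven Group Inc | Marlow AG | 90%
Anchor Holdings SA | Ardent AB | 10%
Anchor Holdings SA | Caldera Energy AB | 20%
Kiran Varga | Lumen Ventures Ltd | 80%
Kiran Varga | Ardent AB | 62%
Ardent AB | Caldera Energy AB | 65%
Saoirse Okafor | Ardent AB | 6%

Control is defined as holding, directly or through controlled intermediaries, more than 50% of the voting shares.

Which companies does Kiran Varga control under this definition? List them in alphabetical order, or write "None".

Kiran holds 65% of Anchor, so Kiran controls Anchor.
Kiran holds 80% of Lumen, so Kiran controls Lumen.
Anchor and Kiran together hold 10% + 62% = 72% of Ardent, so Kiran controls Ardent.
Kiran and Lumen together hold 25% + 70% = 95% of Corven, so Kiran controls Corven.
Anchor and Corven together hold 10% + 90% = 100% of Marlow, so Kiran controls Marlow.
Ardent and Anchor together hold 65% + 20% = 85% of Caldera, so Kiran controls Caldera.
Kiran and Caldera together hold 53% + 30% = 83% of Thornfield, so Kiran controls Thornfield.

Anchor Holdings SA, Ardent AB, Caldera Energy AB, Corven Group Inc, Lumen Ventures Ltd, Marlow AG, Thornfield Labs AS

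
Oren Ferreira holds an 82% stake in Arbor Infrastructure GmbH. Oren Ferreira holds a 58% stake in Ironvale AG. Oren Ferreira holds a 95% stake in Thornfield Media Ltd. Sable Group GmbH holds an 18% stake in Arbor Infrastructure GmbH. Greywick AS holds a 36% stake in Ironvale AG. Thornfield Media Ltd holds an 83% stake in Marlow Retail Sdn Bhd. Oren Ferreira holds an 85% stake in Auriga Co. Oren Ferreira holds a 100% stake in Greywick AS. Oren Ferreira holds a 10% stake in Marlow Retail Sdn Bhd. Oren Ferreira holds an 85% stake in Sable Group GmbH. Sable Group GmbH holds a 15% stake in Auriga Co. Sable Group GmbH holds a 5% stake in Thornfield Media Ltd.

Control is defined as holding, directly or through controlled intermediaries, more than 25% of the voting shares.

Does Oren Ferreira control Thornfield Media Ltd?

Oren holds 85% of Sable, so Oren controls Sable.
Oren and Sable together hold 95% + 5% = 100% of Thornfield, so Oren controls Thornfield.

Yes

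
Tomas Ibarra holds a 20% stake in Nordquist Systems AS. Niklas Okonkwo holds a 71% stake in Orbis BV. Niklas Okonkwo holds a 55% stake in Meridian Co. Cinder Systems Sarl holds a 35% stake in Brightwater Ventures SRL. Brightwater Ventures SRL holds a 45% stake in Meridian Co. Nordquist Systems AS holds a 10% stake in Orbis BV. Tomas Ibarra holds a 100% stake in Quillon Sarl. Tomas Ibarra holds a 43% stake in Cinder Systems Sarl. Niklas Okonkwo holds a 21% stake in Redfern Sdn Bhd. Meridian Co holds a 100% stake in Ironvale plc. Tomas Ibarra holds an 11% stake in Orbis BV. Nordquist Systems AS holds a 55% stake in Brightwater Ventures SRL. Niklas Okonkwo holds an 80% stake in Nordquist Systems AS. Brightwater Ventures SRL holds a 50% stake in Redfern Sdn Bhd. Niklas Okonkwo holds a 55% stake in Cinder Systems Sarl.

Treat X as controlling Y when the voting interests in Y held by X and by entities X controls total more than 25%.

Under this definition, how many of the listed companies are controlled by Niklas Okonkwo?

Niklas holds 80% of Nordquist, so Niklas controls Nordquist.
Niklas holds 55% of Cinder, so Niklas controls Cinder.
Niklas and Nordquist together hold 71% + 10% = 81% of Orbis, so Niklas controls Orbis.
Nordquist and Cinder together hold 55% + 35% = 90% of Brightwater, so Niklas controls Brightwater.
Niklas and Brightwater together hold 21% + 50% = 71% of Redfern, so Niklas controls Redfern.
Brightwater and Niklas together hold 45% + 55% = 100% of Meridian, so Niklas controls Meridian.
Meridian holds 100% of Ironvale, so Niklas controls Ironvale.
No other company's threshold is met.
Niklas controls 7 companies.

7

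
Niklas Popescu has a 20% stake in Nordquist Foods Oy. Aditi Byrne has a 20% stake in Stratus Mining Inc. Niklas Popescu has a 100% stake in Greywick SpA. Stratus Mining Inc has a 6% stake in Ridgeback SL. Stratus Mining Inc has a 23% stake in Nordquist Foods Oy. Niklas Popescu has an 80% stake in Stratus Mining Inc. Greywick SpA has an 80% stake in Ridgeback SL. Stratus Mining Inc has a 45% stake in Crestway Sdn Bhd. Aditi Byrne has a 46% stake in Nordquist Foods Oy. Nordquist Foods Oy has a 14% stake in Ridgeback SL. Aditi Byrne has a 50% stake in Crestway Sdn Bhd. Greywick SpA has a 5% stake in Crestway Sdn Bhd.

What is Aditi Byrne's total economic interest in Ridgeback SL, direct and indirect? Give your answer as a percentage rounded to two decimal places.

8.28%

Aditi reaches Ridgeback along 3 paths.
Via Stratus: 20% × 6% = 1.2%.
Via Stratus → Nordquist: 20% × 23% × 14% = 0.644%.
Via Nordquist: 46% × 14% = 6.44%.
Total: 1.2% + 0.644% + 6.44% = 8.284%.
Rounded: 8.28%.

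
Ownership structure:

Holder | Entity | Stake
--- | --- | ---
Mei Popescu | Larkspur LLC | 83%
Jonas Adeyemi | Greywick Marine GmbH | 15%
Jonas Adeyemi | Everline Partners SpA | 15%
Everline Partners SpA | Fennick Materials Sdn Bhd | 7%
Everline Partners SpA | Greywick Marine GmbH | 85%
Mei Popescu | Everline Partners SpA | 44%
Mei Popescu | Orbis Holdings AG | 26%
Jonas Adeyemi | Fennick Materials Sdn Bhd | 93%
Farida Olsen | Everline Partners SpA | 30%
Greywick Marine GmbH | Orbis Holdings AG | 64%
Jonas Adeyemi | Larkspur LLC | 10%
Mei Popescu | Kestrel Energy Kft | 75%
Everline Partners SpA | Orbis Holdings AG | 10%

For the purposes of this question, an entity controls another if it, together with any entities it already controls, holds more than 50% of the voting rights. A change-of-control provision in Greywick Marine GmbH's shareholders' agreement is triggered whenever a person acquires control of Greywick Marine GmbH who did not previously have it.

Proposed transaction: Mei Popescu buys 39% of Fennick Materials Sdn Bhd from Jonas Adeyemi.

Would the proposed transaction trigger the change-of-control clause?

No

The purchase adds only to Mei's holdings (Jonas's stake shrinks), so Mei is the only person who could newly come to control Greywick.
Mei holds 83% of Larkspur, so Mei controls Larkspur.
Mei holds 75% of Kestrel, so Mei controls Kestrel.
Neither Mei nor any entity Mei controls holds any voting interest in Greywick.
So before the transaction, Mei does not control Greywick.
After the purchase, Mei holds 39% of Fennick directly, and Jonas's stake falls to 54%.
Mei's side now holds 39% of Fennick, not > 50%, so Mei still does not control Fennick.
After the transaction, neither Mei nor any entity Mei controls holds a voting interest in Greywick, so Mei still does not control it.
No new person acquires control, so the clause is not triggered.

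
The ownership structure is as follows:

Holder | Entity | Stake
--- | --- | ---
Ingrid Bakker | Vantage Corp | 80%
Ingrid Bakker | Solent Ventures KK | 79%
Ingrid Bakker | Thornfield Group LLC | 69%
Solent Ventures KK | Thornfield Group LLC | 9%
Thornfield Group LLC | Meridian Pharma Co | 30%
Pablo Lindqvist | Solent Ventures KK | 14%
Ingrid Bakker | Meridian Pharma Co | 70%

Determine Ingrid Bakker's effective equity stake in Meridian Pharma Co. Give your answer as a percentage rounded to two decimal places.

Ingrid reaches Meridian along 3 paths.
Via Thornfield: 69% × 30% = 20.7%.
Via Solent → Thornfield: 79% × 9% × 30% = 2.133%.
Direct stake: 70% = 70%.
Total: 20.7% + 2.133% + 70% = 92.833%.
Rounded: 92.83%.

92.83%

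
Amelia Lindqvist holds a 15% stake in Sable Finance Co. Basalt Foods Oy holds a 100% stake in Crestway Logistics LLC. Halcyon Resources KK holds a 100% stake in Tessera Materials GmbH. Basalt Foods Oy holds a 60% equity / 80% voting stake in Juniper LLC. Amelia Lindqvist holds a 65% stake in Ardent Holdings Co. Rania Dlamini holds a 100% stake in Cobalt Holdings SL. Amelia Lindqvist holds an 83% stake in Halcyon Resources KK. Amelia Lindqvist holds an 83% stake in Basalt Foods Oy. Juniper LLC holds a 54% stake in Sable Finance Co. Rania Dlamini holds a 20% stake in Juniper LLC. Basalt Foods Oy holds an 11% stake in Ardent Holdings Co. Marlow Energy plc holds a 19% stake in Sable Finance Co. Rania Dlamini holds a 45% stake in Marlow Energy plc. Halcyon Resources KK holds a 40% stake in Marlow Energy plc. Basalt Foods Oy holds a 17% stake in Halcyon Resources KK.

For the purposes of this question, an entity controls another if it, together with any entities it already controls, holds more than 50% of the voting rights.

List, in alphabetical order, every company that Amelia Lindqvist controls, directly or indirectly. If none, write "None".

Amelia holds 83% of Basalt, so Amelia controls Basalt.
Basalt holds 100% of Crestway, so Amelia controls Crestway.
Basalt and Amelia together hold 17% + 83% = 100% of Halcyon, so Amelia controls Halcyon.
Basalt holds 80% of Juniper, so Amelia controls Juniper.
Halcyon holds 100% of Tessera, so Amelia controls Tessera.
Amelia and Juniper together hold 15% + 54% = 69% of Sable, so Amelia controls Sable.
Amelia and Basalt together hold 65% + 11% = 76% of Ardent, so Amelia controls Ardent.
No other company's threshold is met.

Ardent Holdings Co, Basalt Foods Oy, Crestway Logistics LLC, Halcyon Resources KK, Juniper LLC, Sable Finance Co, Tessera Materials GmbH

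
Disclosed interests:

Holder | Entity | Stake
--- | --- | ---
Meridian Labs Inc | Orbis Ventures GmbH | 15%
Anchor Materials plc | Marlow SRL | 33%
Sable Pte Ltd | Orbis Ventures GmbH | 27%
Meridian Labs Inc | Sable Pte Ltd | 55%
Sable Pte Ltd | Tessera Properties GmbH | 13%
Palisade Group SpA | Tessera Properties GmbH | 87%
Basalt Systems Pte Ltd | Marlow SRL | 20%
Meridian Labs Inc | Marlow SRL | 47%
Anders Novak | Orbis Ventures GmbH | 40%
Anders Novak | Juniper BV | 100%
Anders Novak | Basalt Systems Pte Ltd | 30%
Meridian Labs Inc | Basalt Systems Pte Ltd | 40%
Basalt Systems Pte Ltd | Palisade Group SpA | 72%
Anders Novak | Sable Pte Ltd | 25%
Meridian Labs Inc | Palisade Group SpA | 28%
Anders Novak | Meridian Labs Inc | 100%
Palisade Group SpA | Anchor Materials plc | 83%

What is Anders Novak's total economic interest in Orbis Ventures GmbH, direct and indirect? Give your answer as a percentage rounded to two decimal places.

Anders reaches Orbis along 4 paths.
Via Meridian: 100% × 15% = 15%.
Direct stake: 40% = 40%.
Via Meridian → Sable: 100% × 55% × 27% = 14.85%.
Via Sable: 25% × 27% = 6.75%.
Total: 15% + 40% + 14.85% + 6.75% = 76.6%.
Rounded: 76.60%.

76.60%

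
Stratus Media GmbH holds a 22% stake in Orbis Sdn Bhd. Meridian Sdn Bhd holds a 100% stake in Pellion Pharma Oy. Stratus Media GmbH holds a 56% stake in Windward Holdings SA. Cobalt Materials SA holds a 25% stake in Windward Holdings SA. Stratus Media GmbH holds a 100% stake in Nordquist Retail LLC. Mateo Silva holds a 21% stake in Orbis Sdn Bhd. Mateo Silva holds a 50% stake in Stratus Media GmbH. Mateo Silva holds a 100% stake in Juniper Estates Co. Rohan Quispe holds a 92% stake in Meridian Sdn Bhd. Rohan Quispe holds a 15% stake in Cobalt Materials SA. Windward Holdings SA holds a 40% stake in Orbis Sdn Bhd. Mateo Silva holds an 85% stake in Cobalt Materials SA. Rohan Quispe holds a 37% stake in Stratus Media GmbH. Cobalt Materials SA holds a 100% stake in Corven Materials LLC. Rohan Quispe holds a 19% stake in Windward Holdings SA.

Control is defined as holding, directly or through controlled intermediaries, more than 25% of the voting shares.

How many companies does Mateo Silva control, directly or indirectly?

Mateo holds 50% of Stratus, so Mateo controls Stratus.
Mateo holds 85% of Cobalt, so Mateo controls Cobalt.
Stratus and Cobalt together hold 56% + 25% = 81% of Windward, so Mateo controls Windward.
Mateo holds 100% of Juniper, so Mateo controls Juniper.
Cobalt holds 100% of Corven, so Mateo controls Corven.
Stratus holds 100% of Nordquist, so Mateo controls Nordquist.
Mateo and Windward and Stratus together hold 21% + 40% + 22% = 83% of Orbis, so Mateo controls Orbis.
No other company's threshold is met.
Mateo controls 7 companies.

7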